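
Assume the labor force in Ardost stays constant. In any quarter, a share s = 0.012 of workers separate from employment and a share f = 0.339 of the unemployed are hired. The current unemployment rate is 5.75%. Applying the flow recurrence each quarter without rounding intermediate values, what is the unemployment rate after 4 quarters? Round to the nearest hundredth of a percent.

With a fixed labor force, u_{t+1} = u_t + s·(1−u_t) − f·u_t = u_t·(1−s−f) + s.
Here 1−s−f = 0.649 and s = 0.012.
u_1 = 0.057500 × 0.649 + 0.012 = 0.049318.
u_2 = 0.049318 × 0.649 + 0.012 = 0.044007.
u_3 = 0.044007 × 0.649 + 0.012 = 0.040561.
u_4 = 0.040561 × 0.649 + 0.012 = 0.038324.

Unemployment rate after four quarters ≈ 3.83%.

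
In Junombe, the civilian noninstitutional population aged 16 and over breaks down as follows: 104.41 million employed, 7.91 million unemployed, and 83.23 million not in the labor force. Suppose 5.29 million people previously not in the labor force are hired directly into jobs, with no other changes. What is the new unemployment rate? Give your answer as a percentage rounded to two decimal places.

New unemployment rate ≈ 6.73%.

Initially, labor force = 104.41 + 7.91 = 112.32 million, so u = 7.91/112.32 = 7.04%.
After the change, employed and labor force both rise by 5.29; unemployed unchanged → E = 109.70, U = 7.91, labor force = 117.61 million.
New unemployment rate = 7.91 / 117.61 = 6.73%.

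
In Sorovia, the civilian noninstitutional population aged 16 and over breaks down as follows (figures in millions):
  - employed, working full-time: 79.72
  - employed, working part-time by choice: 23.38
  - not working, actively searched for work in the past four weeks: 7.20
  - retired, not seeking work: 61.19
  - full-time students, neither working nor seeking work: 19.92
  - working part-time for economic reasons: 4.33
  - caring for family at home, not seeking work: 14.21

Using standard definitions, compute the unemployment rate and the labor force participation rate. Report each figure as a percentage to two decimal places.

Employed = 79.72 + 23.38 + 4.33 = 107.43 million (anyone who worked, including part-time for economic reasons, counts as employed).
Unemployed = 7.20 million.
Labor force = 107.43 + 7.20 = 114.63 million.
Not in labor force = 61.19 + 19.92 + 14.21 = 95.32 million (those not working and not actively searching are outside the labor force).
Civilian working-age population = 114.63 + 95.32 = 209.95 million.
Unemployment rate = 7.20 / 114.63 = 6.28%.
Labor force participation rate = 114.63 / 209.95 = 54.60%.

Unemployment rate ≈ 6.28%; labor force participation rate ≈ 54.60%.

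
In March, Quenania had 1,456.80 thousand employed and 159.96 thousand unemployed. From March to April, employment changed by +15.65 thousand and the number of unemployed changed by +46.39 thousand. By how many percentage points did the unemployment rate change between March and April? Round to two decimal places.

March: labor force = 1,456.80 + 159.96 = 1,616.76; u = 159.96/1,616.76 = 9.89%.
April: labor force = 1,472.45 + 206.35 = 1,678.80; u = 206.35/1,678.80 = 12.29%.
Change = 12.29% − 9.89% = +2.40 pp.

The unemployment rate changed by +2.40 percentage points.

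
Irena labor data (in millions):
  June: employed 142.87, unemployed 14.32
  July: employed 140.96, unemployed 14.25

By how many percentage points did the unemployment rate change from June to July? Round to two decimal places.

The unemployment rate changed by +0.07 percentage points.

June: labor force = 142.87 + 14.32 = 157.19; u = 14.32/157.19 = 9.11%.
July: labor force = 140.96 + 14.25 = 155.21; u = 14.25/155.21 = 9.18%.
Change = 9.18% − 9.11% = +0.07 pp.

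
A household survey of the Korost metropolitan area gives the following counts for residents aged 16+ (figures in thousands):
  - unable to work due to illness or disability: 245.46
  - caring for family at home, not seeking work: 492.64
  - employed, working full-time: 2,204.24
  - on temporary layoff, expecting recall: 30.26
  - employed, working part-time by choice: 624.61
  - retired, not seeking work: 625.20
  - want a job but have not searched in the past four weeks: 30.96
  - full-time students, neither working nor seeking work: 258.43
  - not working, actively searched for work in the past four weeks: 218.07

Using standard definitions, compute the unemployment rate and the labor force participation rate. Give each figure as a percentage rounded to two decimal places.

Unemployment rate ≈ 8.07%; labor force participation rate ≈ 65.06%.

Employed = 2,204.24 + 624.61 = 2,828.85 thousand.
Unemployed = 30.26 + 218.07 = 248.33 thousand (jobless and actively searching, or on temporary layoff).
Labor force = 2,828.85 + 248.33 = 3,077.18 thousand.
Not in labor force = 245.46 + 492.64 + 625.20 + 30.96 + 258.43 = 1,652.69 thousand (those not working and not actively searching are outside the labor force — including those who want a job but have given up searching).
Civilian working-age population = 3,077.18 + 1,652.69 = 4,729.87 thousand.
Unemployment rate = 248.33 / 3,077.18 = 8.07%.
Labor force participation rate = 3,077.18 / 4,729.87 = 65.06%.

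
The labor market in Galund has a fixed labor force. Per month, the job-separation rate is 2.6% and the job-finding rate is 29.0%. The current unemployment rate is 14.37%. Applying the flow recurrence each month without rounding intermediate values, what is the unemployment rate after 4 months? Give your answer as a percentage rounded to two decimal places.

With a fixed labor force, u_{t+1} = u_t + s·(1−u_t) − f·u_t = u_t·(1−s−f) + s.
Here 1−s−f = 0.684 and s = 0.026.
u_1 = 0.143700 × 0.684 + 0.026 = 0.124291.
u_2 = 0.124291 × 0.684 + 0.026 = 0.111015.
u_3 = 0.111015 × 0.684 + 0.026 = 0.101934.
u_4 = 0.101934 × 0.684 + 0.026 = 0.095723.

Unemployment rate after four months ≈ 9.57%.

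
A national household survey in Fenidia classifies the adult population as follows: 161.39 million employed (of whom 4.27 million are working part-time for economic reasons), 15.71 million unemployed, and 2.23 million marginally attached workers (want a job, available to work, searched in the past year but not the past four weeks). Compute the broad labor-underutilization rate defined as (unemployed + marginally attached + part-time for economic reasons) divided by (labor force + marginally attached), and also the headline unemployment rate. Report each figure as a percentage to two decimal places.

Broad underutilization rate ≈ 12.38%; headline unemployment rate ≈ 8.87%.

Labor force = 161.39 + 15.71 = 177.10 million.
Numerator = 15.71 + 2.23 + 4.27 = 22.21 million.
Denominator = 177.10 + 2.23 = 179.33 million.
Broad rate = 22.21 / 179.33 = 12.38%.
Headline unemployment rate = 15.71 / 177.10 = 8.87%.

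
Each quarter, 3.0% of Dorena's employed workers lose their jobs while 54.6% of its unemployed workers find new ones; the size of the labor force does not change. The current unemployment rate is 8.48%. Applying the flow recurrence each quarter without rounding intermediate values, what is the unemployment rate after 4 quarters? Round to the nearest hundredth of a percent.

Unemployment rate after four quarters ≈ 5.31%.

With a fixed labor force, u_{t+1} = u_t + s·(1−u_t) − f·u_t = u_t·(1−s−f) + s.
Here 1−s−f = 0.424 and s = 0.030.
u_1 = 0.084800 × 0.424 + 0.030 = 0.065955.
u_2 = 0.065955 × 0.424 + 0.030 = 0.057965.
u_3 = 0.057965 × 0.424 + 0.030 = 0.054577.
u_4 = 0.054577 × 0.424 + 0.030 = 0.053141.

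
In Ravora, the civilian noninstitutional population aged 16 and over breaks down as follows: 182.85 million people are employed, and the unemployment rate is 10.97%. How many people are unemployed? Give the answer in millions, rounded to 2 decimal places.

Let U be the number unemployed. The labor force is E + U, and U/(E+U) = 0.1097.
So U = 0.1097 × 182.85 / (1 − 0.1097) = 20.0586 / 0.8903 ≈ 22.53 million.

About 22.53 million are unemployed.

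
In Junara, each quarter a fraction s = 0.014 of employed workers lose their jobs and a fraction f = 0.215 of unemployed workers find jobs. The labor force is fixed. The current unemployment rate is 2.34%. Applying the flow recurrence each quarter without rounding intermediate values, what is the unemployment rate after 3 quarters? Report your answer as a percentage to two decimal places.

Unemployment rate after three quarters ≈ 4.38%.

With a fixed labor force, u_{t+1} = u_t + s·(1−u_t) − f·u_t = u_t·(1−s−f) + s.
Here 1−s−f = 0.771 and s = 0.014.
u_1 = 0.023400 × 0.771 + 0.014 = 0.032041.
u_2 = 0.032041 × 0.771 + 0.014 = 0.038704.
u_3 = 0.038704 × 0.771 + 0.014 = 0.043841.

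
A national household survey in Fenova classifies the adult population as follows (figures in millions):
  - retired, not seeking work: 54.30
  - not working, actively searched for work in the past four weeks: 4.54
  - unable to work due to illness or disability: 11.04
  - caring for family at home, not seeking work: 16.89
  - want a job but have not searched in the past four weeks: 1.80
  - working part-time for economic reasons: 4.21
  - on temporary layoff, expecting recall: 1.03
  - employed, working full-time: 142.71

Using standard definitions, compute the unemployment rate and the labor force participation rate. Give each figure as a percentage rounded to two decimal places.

Employed = 4.21 + 142.71 = 146.92 million (anyone who worked, including part-time for economic reasons, counts as employed).
Unemployed = 4.54 + 1.03 = 5.57 million (jobless and actively searching, or on temporary layoff).
Labor force = 146.92 + 5.57 = 152.49 million.
Not in labor force = 54.30 + 11.04 + 16.89 + 1.80 = 84.03 million (those not working and not actively searching are outside the labor force — including those who want a job but have given up searching).
Civilian working-age population = 152.49 + 84.03 = 236.52 million.
Unemployment rate = 5.57 / 152.49 = 3.65%.
Labor force participation rate = 152.49 / 236.52 = 64.47%.

Unemployment rate ≈ 3.65%; labor force participation rate ≈ 64.47%.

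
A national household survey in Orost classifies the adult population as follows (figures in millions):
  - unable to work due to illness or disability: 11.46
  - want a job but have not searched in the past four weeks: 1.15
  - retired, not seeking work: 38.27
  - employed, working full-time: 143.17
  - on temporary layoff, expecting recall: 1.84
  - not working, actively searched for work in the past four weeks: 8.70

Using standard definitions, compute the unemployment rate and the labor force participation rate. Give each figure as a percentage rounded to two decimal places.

Unemployment rate ≈ 6.86%; labor force participation rate ≈ 75.13%.

Employed = 143.17 million.
Unemployed = 1.84 + 8.70 = 10.54 million (jobless and actively searching, or on temporary layoff).
Labor force = 143.17 + 10.54 = 153.71 million.
Not in labor force = 11.46 + 1.15 + 38.27 = 50.88 million (those not working and not actively searching are outside the labor force — including those who want a job but have given up searching).
Civilian working-age population = 153.71 + 50.88 = 204.59 million.
Unemployment rate = 10.54 / 153.71 = 6.86%.
Labor force participation rate = 153.71 / 204.59 = 75.13%.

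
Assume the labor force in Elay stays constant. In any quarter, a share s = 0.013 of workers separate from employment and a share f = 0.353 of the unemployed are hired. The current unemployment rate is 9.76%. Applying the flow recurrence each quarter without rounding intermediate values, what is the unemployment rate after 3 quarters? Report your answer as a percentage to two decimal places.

With a fixed labor force, u_{t+1} = u_t + s·(1−u_t) − f·u_t = u_t·(1−s−f) + s.
Here 1−s−f = 0.634 and s = 0.013.
u_1 = 0.097600 × 0.634 + 0.013 = 0.074878.
u_2 = 0.074878 × 0.634 + 0.013 = 0.060473.
u_3 = 0.060473 × 0.634 + 0.013 = 0.051340.

Unemployment rate after three quarters ≈ 5.13%.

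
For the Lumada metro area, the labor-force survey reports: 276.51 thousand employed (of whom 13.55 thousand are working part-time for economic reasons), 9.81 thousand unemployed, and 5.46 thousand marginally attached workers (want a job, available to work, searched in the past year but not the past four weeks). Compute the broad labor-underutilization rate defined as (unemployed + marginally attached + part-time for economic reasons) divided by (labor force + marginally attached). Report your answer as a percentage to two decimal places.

Labor force = 276.51 + 9.81 = 286.32 thousand.
Numerator = 9.81 + 5.46 + 13.55 = 28.82 thousand.
Denominator = 286.32 + 5.46 = 291.78 thousand.
Broad rate = 28.82 / 291.78 = 9.88%.

Broad underutilization rate ≈ 9.88%.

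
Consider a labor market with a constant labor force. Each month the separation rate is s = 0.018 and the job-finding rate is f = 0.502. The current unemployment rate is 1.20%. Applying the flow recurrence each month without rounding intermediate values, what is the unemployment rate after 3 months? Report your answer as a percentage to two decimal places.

Unemployment rate after three months ≈ 3.21%.

With a fixed labor force, u_{t+1} = u_t + s·(1−u_t) − f·u_t = u_t·(1−s−f) + s.
Here 1−s−f = 0.480 and s = 0.018.
u_1 = 0.012000 × 0.480 + 0.018 = 0.023760.
u_2 = 0.023760 × 0.480 + 0.018 = 0.029405.
u_3 = 0.029405 × 0.480 + 0.018 = 0.032114.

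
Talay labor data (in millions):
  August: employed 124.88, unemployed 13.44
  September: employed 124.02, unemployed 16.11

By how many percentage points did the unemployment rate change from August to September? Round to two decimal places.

August: labor force = 124.88 + 13.44 = 138.32; u = 13.44/138.32 = 9.72%.
September: labor force = 124.02 + 16.11 = 140.13; u = 16.11/140.13 = 11.50%.
Change = 11.50% − 9.72% = +1.78 pp.

The unemployment rate changed by +1.78 percentage points.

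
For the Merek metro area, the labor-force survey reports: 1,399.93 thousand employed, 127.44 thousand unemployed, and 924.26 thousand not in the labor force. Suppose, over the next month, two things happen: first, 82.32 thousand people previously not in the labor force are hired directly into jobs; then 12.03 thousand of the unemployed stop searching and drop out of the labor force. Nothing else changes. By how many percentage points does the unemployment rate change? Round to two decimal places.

The unemployment rate changes by −1.12 percentage points.

Initially, labor force = 1,399.93 + 127.44 = 1,527.37 thousand, so u = 127.44/1,527.37 = 8.34%.
After the first change, employed and labor force both rise by 82.32; unemployed unchanged → E = 1,482.25, U = 127.44, labor force = 1,609.69 thousand.
After the second change, unemployed and labor force both fall by 12.03 → E = 1,482.25, U = 115.41, labor force = 1,597.66 thousand.
New unemployment rate = 115.41 / 1,597.66 = 7.22%.
Change = 7.22% − 8.34% = −1.12 percentage points.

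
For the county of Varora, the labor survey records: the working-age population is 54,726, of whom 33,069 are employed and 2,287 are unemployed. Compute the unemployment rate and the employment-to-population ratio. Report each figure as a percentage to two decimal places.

Labor force = employed + unemployed = 33,069 + 2,287 = 35,356.
Unemployment rate = 2,287 / 35,356 = 6.47%.
Employment-population ratio = 33,069 / 54,726 = 60.43%.

Unemployment rate ≈ 6.47%; employment-population ratio ≈ 60.43%.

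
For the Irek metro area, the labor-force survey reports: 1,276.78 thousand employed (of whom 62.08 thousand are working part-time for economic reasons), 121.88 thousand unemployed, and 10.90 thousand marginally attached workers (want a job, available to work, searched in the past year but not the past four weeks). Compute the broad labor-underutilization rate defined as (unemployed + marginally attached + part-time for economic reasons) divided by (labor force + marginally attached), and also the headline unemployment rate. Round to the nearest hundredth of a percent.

Labor force = 1,276.78 + 121.88 = 1,398.66 thousand.
Numerator = 121.88 + 10.90 + 62.08 = 194.86 thousand.
Denominator = 1,398.66 + 10.90 = 1,409.56 thousand.
Broad rate = 194.86 / 1,409.56 = 13.82%.
Headline unemployment rate = 121.88 / 1,398.66 = 8.71%.

Broad underutilization rate ≈ 13.82%; headline unemployment rate ≈ 8.71%.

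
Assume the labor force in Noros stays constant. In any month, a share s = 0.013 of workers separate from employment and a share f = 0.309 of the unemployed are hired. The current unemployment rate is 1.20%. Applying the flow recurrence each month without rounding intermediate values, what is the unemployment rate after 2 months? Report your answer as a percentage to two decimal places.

With a fixed labor force, u_{t+1} = u_t + s·(1−u_t) − f·u_t = u_t·(1−s−f) + s.
Here 1−s−f = 0.678 and s = 0.013.
u_1 = 0.012000 × 0.678 + 0.013 = 0.021136.
u_2 = 0.021136 × 0.678 + 0.013 = 0.027330.

Unemployment rate after two months ≈ 2.73%.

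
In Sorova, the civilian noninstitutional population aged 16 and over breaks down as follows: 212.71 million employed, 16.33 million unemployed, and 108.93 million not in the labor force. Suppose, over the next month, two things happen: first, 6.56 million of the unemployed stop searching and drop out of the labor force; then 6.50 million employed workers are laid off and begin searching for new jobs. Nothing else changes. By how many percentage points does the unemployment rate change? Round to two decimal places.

The unemployment rate changes by +0.18 percentage points.

Initially, labor force = 212.71 + 16.33 = 229.04 million, so u = 16.33/229.04 = 7.13%.
After the first change, unemployed and labor force both fall by 6.56 → E = 212.71, U = 9.77, labor force = 222.48 million.
After the second change, employed falls and unemployed rises by 6.50; labor force unchanged → E = 206.21, U = 16.27, labor force = 222.48 million.
New unemployment rate = 16.27 / 222.48 = 7.31%.
Change = 7.31% − 7.13% = +0.18 percentage points.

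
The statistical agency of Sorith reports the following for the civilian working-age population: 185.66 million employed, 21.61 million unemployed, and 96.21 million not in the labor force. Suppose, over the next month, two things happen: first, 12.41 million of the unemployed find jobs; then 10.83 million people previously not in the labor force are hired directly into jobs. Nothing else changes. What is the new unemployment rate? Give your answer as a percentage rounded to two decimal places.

Initially, labor force = 185.66 + 21.61 = 207.27 million, so u = 21.61/207.27 = 10.43%.
After the first change, unemployed falls and employed rises by 12.41; labor force unchanged → E = 198.07, U = 9.20, labor force = 207.27 million.
After the second change, employed and labor force both rise by 10.83; unemployed unchanged → E = 208.90, U = 9.20, labor force = 218.10 million.
New unemployment rate = 9.20 / 218.10 = 4.22%.

New unemployment rate ≈ 4.22%.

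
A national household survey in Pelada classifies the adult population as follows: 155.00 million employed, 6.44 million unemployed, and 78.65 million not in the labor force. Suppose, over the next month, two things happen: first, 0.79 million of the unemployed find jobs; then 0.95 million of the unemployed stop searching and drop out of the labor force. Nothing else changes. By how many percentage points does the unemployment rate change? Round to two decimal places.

The unemployment rate changes by −1.06 percentage points.

Initially, labor force = 155.00 + 6.44 = 161.44 million, so u = 6.44/161.44 = 3.99%.
After the first change, unemployed falls and employed rises by 0.79; labor force unchanged → E = 155.79, U = 5.65, labor force = 161.44 million.
After the second change, unemployed and labor force both fall by 0.95 → E = 155.79, U = 4.70, labor force = 160.49 million.
New unemployment rate = 4.70 / 160.49 = 2.93%.
Change = 2.93% − 3.99% = −1.06 percentage points.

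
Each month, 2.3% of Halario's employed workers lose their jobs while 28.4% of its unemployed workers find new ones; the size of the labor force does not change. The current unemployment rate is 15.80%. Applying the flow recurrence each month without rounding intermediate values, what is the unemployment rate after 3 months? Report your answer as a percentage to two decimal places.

With a fixed labor force, u_{t+1} = u_t + s·(1−u_t) − f·u_t = u_t·(1−s−f) + s.
Here 1−s−f = 0.693 and s = 0.023.
u_1 = 0.158000 × 0.693 + 0.023 = 0.132494.
u_2 = 0.132494 × 0.693 + 0.023 = 0.114818.
u_3 = 0.114818 × 0.693 + 0.023 = 0.102569.

Unemployment rate after three months ≈ 10.26%.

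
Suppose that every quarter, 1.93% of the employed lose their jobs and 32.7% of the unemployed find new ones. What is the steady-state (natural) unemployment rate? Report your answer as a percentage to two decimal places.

At steady state the flows balance: s·E = f·U, so U/(E+U) = s/(s+f).
u* = 1.93 / (1.93 + 32.7) = 1.93 / 34.63 = 5.57%.

Steady-state unemployment rate ≈ 5.57%.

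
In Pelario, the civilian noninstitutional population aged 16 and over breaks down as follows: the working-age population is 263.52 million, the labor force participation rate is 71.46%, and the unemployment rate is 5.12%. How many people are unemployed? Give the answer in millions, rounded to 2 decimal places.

Labor force = 0.7146 × 263.52 = 188.31 million.
Unemployed = 0.0512 × 188.31 ≈ 9.64 million.

About 9.64 million are unemployed.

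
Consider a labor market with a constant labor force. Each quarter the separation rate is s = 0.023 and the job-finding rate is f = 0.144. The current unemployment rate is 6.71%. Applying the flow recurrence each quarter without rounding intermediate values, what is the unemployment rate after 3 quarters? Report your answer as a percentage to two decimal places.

With a fixed labor force, u_{t+1} = u_t + s·(1−u_t) − f·u_t = u_t·(1−s−f) + s.
Here 1−s−f = 0.833 and s = 0.023.
u_1 = 0.067100 × 0.833 + 0.023 = 0.078894.
u_2 = 0.078894 × 0.833 + 0.023 = 0.088719.
u_3 = 0.088719 × 0.833 + 0.023 = 0.096903.

Unemployment rate after three quarters ≈ 9.69%.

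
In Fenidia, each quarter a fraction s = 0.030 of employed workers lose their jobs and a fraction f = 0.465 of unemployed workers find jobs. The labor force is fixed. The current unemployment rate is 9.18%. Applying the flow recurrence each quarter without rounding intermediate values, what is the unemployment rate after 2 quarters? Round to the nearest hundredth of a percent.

With a fixed labor force, u_{t+1} = u_t + s·(1−u_t) − f·u_t = u_t·(1−s−f) + s.
Here 1−s−f = 0.505 and s = 0.030.
u_1 = 0.091800 × 0.505 + 0.030 = 0.076359.
u_2 = 0.076359 × 0.505 + 0.030 = 0.068561.

Unemployment rate after two quarters ≈ 6.86%.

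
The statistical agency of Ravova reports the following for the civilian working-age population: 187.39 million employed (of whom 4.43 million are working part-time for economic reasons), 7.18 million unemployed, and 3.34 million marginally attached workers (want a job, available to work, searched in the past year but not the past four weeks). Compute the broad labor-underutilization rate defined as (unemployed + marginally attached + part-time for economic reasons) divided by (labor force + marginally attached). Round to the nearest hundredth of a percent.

Broad underutilization rate ≈ 7.55%.

Labor force = 187.39 + 7.18 = 194.57 million.
Numerator = 7.18 + 3.34 + 4.43 = 14.95 million.
Denominator = 194.57 + 3.34 = 197.91 million.
Broad rate = 14.95 / 197.91 = 7.55%.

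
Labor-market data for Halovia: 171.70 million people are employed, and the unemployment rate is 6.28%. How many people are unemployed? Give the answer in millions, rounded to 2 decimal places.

About 11.51 million are unemployed.

Let U be the number unemployed. The labor force is E + U, and U/(E+U) = 0.0628.
So U = 0.0628 × 171.70 / (1 − 0.0628) = 10.7828 / 0.9372 ≈ 11.51 million.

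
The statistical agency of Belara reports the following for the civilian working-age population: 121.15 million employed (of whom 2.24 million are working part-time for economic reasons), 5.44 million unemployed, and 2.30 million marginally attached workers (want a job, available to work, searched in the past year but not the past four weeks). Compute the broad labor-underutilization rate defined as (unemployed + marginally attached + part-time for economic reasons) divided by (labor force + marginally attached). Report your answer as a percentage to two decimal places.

Labor force = 121.15 + 5.44 = 126.59 million.
Numerator = 5.44 + 2.30 + 2.24 = 9.98 million.
Denominator = 126.59 + 2.30 = 128.89 million.
Broad rate = 9.98 / 128.89 = 7.74%.

Broad underutilization rate ≈ 7.74%.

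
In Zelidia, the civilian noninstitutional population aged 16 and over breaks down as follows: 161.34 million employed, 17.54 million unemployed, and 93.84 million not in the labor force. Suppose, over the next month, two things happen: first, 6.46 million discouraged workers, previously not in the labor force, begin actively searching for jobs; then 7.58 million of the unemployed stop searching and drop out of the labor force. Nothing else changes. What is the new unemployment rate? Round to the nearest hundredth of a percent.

Initially, labor force = 161.34 + 17.54 = 178.88 million, so u = 17.54/178.88 = 9.81%.
After the first change, unemployed and labor force both rise by 6.46 → E = 161.34, U = 24.00, labor force = 185.34 million.
After the second change, unemployed and labor force both fall by 7.58 → E = 161.34, U = 16.42, labor force = 177.76 million.
New unemployment rate = 16.42 / 177.76 = 9.24%.

New unemployment rate ≈ 9.24%.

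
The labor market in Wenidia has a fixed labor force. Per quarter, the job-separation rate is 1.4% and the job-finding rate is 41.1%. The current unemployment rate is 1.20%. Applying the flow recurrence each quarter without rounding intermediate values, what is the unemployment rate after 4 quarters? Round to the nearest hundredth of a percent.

With a fixed labor force, u_{t+1} = u_t + s·(1−u_t) − f·u_t = u_t·(1−s−f) + s.
Here 1−s−f = 0.575 and s = 0.014.
u_1 = 0.012000 × 0.575 + 0.014 = 0.020900.
u_2 = 0.020900 × 0.575 + 0.014 = 0.026017.
u_3 = 0.026017 × 0.575 + 0.014 = 0.028960.
u_4 = 0.028960 × 0.575 + 0.014 = 0.030652.

Unemployment rate after four quarters ≈ 3.07%.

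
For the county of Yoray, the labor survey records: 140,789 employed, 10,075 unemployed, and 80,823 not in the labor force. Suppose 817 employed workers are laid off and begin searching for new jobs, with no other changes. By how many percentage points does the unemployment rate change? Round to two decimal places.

Initially, labor force = 140,789 + 10,075 = 150,864, so u = 10,075/150,864 = 6.68%.
After the change, employed falls and unemployed rises by 817; labor force unchanged → E = 139,972, U = 10,892, labor force = 150,864.
New unemployment rate = 10,892 / 150,864 = 7.22%.
Change = 7.22% − 6.68% = +0.54 percentage points.

The unemployment rate changes by +0.54 percentage points.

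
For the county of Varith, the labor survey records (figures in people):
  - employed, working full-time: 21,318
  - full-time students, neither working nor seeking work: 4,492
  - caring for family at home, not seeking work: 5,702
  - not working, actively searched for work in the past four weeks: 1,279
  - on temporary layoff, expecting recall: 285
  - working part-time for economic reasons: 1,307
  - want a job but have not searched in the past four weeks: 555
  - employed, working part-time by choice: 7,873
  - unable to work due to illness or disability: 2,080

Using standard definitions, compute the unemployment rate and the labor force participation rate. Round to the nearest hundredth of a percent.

Employed = 21,318 + 1,307 + 7,873 = 30,498 (anyone who worked, including part-time for economic reasons, counts as employed).
Unemployed = 1,279 + 285 = 1,564 (jobless and actively searching, or on temporary layoff).
Labor force = 30,498 + 1,564 = 32,062.
Not in labor force = 4,492 + 5,702 + 555 + 2,080 = 12,829 (those not working and not actively searching are outside the labor force — including those who want a job but have given up searching).
Civilian working-age population = 32,062 + 12,829 = 44,891.
Unemployment rate = 1,564 / 32,062 = 4.88%.
Labor force participation rate = 32,062 / 44,891 = 71.42%.

Unemployment rate ≈ 4.88%; labor force participation rate ≈ 71.42%.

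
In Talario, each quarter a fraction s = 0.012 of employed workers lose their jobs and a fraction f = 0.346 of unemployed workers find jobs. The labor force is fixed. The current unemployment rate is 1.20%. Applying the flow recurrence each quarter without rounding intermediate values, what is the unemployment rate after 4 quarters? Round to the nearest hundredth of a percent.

Unemployment rate after four quarters ≈ 2.99%.

With a fixed labor force, u_{t+1} = u_t + s·(1−u_t) − f·u_t = u_t·(1−s−f) + s.
Here 1−s−f = 0.642 and s = 0.012.
u_1 = 0.012000 × 0.642 + 0.012 = 0.019704.
u_2 = 0.019704 × 0.642 + 0.012 = 0.024650.
u_3 = 0.024650 × 0.642 + 0.012 = 0.027825.
u_4 = 0.027825 × 0.642 + 0.012 = 0.029864.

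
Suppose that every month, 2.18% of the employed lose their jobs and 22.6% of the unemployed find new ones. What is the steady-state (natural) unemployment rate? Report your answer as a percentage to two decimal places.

At steady state the flows balance: s·E = f·U, so U/(E+U) = s/(s+f).
u* = 2.18 / (2.18 + 22.6) = 2.18 / 24.78 = 8.80%.

Steady-state unemployment rate ≈ 8.80%.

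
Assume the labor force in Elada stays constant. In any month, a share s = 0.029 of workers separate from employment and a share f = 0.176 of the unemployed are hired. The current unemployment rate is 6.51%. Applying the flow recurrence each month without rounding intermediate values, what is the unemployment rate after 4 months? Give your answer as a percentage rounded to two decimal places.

With a fixed labor force, u_{t+1} = u_t + s·(1−u_t) − f·u_t = u_t·(1−s−f) + s.
Here 1−s−f = 0.795 and s = 0.029.
u_1 = 0.065100 × 0.795 + 0.029 = 0.080755.
u_2 = 0.080755 × 0.795 + 0.029 = 0.093200.
u_3 = 0.093200 × 0.795 + 0.029 = 0.103094.
u_4 = 0.103094 × 0.795 + 0.029 = 0.110960.

Unemployment rate after four months ≈ 11.10%.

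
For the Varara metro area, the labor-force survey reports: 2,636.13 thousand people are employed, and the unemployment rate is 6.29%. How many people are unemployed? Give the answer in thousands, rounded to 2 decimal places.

About 176.94 thousand are unemployed.

Let U be the number unemployed. The labor force is E + U, and U/(E+U) = 0.0629.
So U = 0.0629 × 2,636.13 / (1 − 0.0629) = 165.8126 / 0.9371 ≈ 176.94 thousand.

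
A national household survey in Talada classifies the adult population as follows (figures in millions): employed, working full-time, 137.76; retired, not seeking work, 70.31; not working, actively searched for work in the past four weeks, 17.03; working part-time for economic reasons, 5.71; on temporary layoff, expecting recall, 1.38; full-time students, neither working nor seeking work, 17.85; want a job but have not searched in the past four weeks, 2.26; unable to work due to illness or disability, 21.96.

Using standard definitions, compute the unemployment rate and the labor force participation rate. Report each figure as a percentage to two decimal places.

Unemployment rate ≈ 11.37%; labor force participation rate ≈ 59.02%.

Employed = 137.76 + 5.71 = 143.47 million (anyone who worked, including part-time for economic reasons, counts as employed).
Unemployed = 17.03 + 1.38 = 18.41 million (jobless and actively searching, or on temporary layoff).
Labor force = 143.47 + 18.41 = 161.88 million.
Not in labor force = 70.31 + 17.85 + 2.26 + 21.96 = 112.38 million (those not working and not actively searching are outside the labor force — including those who want a job but have given up searching).
Civilian working-age population = 161.88 + 112.38 = 274.26 million.
Unemployment rate = 18.41 / 161.88 = 11.37%.
Labor force participation rate = 161.88 / 274.26 = 59.02%.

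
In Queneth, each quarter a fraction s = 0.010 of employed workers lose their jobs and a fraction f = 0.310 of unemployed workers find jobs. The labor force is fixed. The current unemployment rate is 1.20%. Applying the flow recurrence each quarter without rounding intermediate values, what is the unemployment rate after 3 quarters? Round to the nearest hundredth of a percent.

With a fixed labor force, u_{t+1} = u_t + s·(1−u_t) − f·u_t = u_t·(1−s−f) + s.
Here 1−s−f = 0.680 and s = 0.010.
u_1 = 0.012000 × 0.680 + 0.010 = 0.018160.
u_2 = 0.018160 × 0.680 + 0.010 = 0.022349.
u_3 = 0.022349 × 0.680 + 0.010 = 0.025197.

Unemployment rate after three quarters ≈ 2.52%.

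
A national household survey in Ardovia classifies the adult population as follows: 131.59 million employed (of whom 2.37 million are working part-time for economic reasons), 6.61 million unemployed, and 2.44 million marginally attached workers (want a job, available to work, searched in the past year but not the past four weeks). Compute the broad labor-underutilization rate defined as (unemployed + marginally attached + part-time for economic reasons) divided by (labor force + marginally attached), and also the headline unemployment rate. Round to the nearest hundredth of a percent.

Broad underutilization rate ≈ 8.12%; headline unemployment rate ≈ 4.78%.

Labor force = 131.59 + 6.61 = 138.20 million.
Numerator = 6.61 + 2.44 + 2.37 = 11.42 million.
Denominator = 138.20 + 2.44 = 140.64 million.
Broad rate = 11.42 / 140.64 = 8.12%.
Headline unemployment rate = 6.61 / 138.20 = 4.78%.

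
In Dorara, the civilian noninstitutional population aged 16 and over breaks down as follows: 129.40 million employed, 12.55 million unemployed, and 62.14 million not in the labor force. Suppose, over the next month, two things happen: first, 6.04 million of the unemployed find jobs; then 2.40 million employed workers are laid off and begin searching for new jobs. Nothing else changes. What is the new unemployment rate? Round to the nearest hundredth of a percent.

New unemployment rate ≈ 6.28%.

Initially, labor force = 129.40 + 12.55 = 141.95 million, so u = 12.55/141.95 = 8.84%.
After the first change, unemployed falls and employed rises by 6.04; labor force unchanged → E = 135.44, U = 6.51, labor force = 141.95 million.
After the second change, employed falls and unemployed rises by 2.40; labor force unchanged → E = 133.04, U = 8.91, labor force = 141.95 million.
New unemployment rate = 8.91 / 141.95 = 6.28%.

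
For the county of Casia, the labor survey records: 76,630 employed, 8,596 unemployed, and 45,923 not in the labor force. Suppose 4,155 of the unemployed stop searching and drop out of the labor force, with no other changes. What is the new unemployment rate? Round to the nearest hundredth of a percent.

New unemployment rate ≈ 5.48%.

Initially, labor force = 76,630 + 8,596 = 85,226, so u = 8,596/85,226 = 10.09%.
After the change, unemployed and labor force both fall by 4,155 → E = 76,630, U = 4,441, labor force = 81,071.
New unemployment rate = 4,441 / 81,071 = 5.48%.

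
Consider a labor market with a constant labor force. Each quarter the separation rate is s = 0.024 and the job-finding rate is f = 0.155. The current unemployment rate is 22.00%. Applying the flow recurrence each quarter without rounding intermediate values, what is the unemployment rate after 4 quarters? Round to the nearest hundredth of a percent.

Unemployment rate after four quarters ≈ 17.31%.

With a fixed labor force, u_{t+1} = u_t + s·(1−u_t) − f·u_t = u_t·(1−s−f) + s.
Here 1−s−f = 0.821 and s = 0.024.
u_1 = 0.220000 × 0.821 + 0.024 = 0.204620.
u_2 = 0.204620 × 0.821 + 0.024 = 0.191993.
u_3 = 0.191993 × 0.821 + 0.024 = 0.181626.
u_4 = 0.181626 × 0.821 + 0.024 = 0.173115.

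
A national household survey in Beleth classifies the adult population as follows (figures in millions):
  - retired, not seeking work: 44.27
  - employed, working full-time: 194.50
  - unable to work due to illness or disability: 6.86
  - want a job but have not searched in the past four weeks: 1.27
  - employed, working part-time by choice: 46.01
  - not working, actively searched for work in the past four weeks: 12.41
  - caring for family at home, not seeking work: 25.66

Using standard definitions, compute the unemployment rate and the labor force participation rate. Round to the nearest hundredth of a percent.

Employed = 194.50 + 46.01 = 240.51 million.
Unemployed = 12.41 million.
Labor force = 240.51 + 12.41 = 252.92 million.
Not in labor force = 44.27 + 6.86 + 1.27 + 25.66 = 78.06 million (those not working and not actively searching are outside the labor force — including those who want a job but have given up searching).
Civilian working-age population = 252.92 + 78.06 = 330.98 million.
Unemployment rate = 12.41 / 252.92 = 4.91%.
Labor force participation rate = 252.92 / 330.98 = 76.42%.

Unemployment rate ≈ 4.91%; labor force participation rate ≈ 76.42%.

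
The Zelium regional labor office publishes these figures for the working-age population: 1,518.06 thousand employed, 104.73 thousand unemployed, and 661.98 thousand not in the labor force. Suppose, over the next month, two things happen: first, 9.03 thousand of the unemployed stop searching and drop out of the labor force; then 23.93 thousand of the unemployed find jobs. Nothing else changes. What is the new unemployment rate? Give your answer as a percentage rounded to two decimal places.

New unemployment rate ≈ 4.45%.

Initially, labor force = 1,518.06 + 104.73 = 1,622.79 thousand, so u = 104.73/1,622.79 = 6.45%.
After the first change, unemployed and labor force both fall by 9.03 → E = 1,518.06, U = 95.70, labor force = 1,613.76 thousand.
After the second change, unemployed falls and employed rises by 23.93; labor force unchanged → E = 1,541.99, U = 71.77, labor force = 1,613.76 thousand.
New unemployment rate = 71.77 / 1,613.76 = 4.45%.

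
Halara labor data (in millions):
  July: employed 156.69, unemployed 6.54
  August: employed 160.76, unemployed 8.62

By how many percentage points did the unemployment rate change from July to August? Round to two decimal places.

The unemployment rate changed by +1.08 percentage points.

July: labor force = 156.69 + 6.54 = 163.23; u = 6.54/163.23 = 4.01%.
August: labor force = 160.76 + 8.62 = 169.38; u = 8.62/169.38 = 5.09%.
Change = 5.09% − 4.01% = +1.08 pp.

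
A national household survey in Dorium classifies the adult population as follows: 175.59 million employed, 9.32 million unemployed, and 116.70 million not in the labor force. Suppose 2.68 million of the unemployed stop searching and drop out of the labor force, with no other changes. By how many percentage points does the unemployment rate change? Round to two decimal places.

Initially, labor force = 175.59 + 9.32 = 184.91 million, so u = 9.32/184.91 = 5.04%.
After the change, unemployed and labor force both fall by 2.68 → E = 175.59, U = 6.64, labor force = 182.23 million.
New unemployment rate = 6.64 / 182.23 = 3.64%.
Change = 3.64% − 5.04% = −1.40 percentage points.

The unemployment rate changes by −1.40 percentage points.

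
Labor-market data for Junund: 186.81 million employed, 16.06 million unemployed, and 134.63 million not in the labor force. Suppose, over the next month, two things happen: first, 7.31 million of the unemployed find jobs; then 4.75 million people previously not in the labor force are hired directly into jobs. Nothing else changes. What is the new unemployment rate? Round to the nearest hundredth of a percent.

Initially, labor force = 186.81 + 16.06 = 202.87 million, so u = 16.06/202.87 = 7.92%.
After the first change, unemployed falls and employed rises by 7.31; labor force unchanged → E = 194.12, U = 8.75, labor force = 202.87 million.
After the second change, employed and labor force both rise by 4.75; unemployed unchanged → E = 198.87, U = 8.75, labor force = 207.62 million.
New unemployment rate = 8.75 / 207.62 = 4.21%.

New unemployment rate ≈ 4.21%.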